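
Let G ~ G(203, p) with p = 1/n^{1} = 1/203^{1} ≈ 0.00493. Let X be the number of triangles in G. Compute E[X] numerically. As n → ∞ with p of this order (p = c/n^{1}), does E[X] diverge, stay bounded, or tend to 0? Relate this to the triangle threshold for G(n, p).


Number of potential triangles: C(203, 3) = 1373701.
Each occurs with probability p³ ≈ (0.00493)³ ≈ 1.19540e-07.
By linearity: E[X] = C(203, 3)·p³ ≈ 1373701 · 1.19540e-07 ≈ 0.164.
Here α = 1, so p = 1/n is exactly at the triangle threshold p ~ 1/n. Asymptotically E[X] → c³/6 = 1³/6 = 1/6 ≈ 0.167, a bounded constant. In this regime the triangle count is asymptotically Poisson(c³/6).

E[X] ≈ 0.164; in regime p = Θ(1/n^{1}) E[X] stays bounded (at the triangle threshold p ~ 1/n).


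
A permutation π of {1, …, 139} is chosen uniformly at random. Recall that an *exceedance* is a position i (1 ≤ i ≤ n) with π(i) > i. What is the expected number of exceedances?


Write X = Σ_{i=1}^{139} X_i, where X_i = 1_{π(i) > i}.
For each fixed i, π(i) is uniform over {1, …, 139} (marginal of a uniform permutation), so P[π(i) > i] = (n − i)/n. Summing: Σ_{i=1}^{139} (n − i)/n = (0 + 1 + … + 138)/139 = 139(139 − 1)/(2·139) = (139 − 1)/2.
Hence E[X] = Σ_{i=1}^{139} (139 − i)/139 = 69 ≈ 69.000.

E[X] = 69 = 69.000.


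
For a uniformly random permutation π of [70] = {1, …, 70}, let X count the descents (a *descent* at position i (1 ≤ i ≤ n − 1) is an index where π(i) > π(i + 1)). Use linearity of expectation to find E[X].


Write X = Σ X_I over i = 1, …, 69, with X_I the indicator of one descent.
There are 69 indicators.
For each fixed i, the pair (π(i), π(i+1)) is a uniformly random ordered pair of distinct values from {1, …, 70}; by symmetry P[π(i) > π(i+1)] = 1/2.
By linearity: E[X] = 69 · (1/2) = (70 − 1) · (1/2) = 69/2 ≈ 34.50000.

E[X] = 69/2 = 34.50000.


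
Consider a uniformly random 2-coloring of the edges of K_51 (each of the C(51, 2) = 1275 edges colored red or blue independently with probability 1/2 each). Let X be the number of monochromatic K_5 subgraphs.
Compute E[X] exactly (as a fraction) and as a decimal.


Let X = Σ_S X_S over the C(51, 5) = 2349060 subsets S of size 5, where X_S = 1 if the K_5 on S is monochromatic.
For a fixed S, the K_5 on S has C(5, 2) = 10 edges. P[all 10 edges red] = (1/2)^10, and likewise for blue, so P[monochromatic] = 2·(1/2)^10 = 2^{1 − 10} = 1/512.
By linearity of expectation: E[X] = C(51, 5) · 2^{1 − 10} = 2349060 · 1/512 = 587265/128.
Numerically: E[X] ≈ 4588.0078.

E[X] = C(51,5)·2^(1−C(5,2)) = 587265/128 ≈ 4588.0078.


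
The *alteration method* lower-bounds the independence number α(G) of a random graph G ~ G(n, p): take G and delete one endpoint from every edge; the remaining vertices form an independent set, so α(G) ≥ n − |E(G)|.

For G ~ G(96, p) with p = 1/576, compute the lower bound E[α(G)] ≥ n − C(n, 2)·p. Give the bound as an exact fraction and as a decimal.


E[|E(G)|] = C(96, 2)·p = 4560 · (1/576) = 95/12.
E[α(G)] ≥ n − E[|E(G)|] = 96 − 95/12 = 1057/12.
Numerically: ≈ 88.083333.
(This is only a lower bound; the true E[α(G)] may be larger.)

E[α(G)] ≥ 1057/12 ≈ 88.083333.


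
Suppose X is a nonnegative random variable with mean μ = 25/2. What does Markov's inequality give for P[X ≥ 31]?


μ = E[X] = 25/2, a = 31.
Markov: P[X ≥ 31] ≤ μ/a = (25/2)/31 = 25/62.
Numerically: ≈ 0.403.
(Since a = 31 > μ = 12.500, the bound 25/62 is < 1 and informative.)

P[X ≥ 31] ≤ 25/62 ≈ 0.403.


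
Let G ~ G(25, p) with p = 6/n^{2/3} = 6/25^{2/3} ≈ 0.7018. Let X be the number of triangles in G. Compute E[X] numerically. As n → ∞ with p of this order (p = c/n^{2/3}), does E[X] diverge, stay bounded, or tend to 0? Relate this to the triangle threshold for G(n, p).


Number of potential triangles: C(25, 3) = 2300.
Each occurs with probability p³ ≈ (0.7018)³ ≈ 3.456000e-01.
By linearity: E[X] = C(25, 3)·p³ ≈ 2300 · 3.456000e-01 ≈ 794.8800.
Since α = 2/3 < 1, p = c/n^{2/3} ≫ 1/n is above the triangle threshold p ~ 1/n. Asymptotically E[X] ~ (c³/6)·n^{3(1−α)} = (6³/6)·n^{1} → ∞; triangles are abundant w.h.p.

E[X] ≈ 794.8800; in regime p = Θ(1/n^{2/3}) E[X] diverges (above the triangle threshold p ~ 1/n).


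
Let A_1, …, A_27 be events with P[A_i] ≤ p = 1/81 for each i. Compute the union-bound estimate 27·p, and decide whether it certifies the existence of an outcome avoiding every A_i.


Union bound: P[∪_{i=1}^{27} A_i] ≤ Σ_i P[A_i] ≤ 27·p = 27·(1/81) = 1/3.
Numerically: 1/3 ≈ 0.3333333.
Is 1/3 < 1? YES.
Since P[∪ A_i] ≤ 1/3 < 1, the complement has P[∩ A_i^c] ≥ 1 − 1/3 = 2/3 > 0, so some outcome avoids every A_i.

27·p = 1/3 ≈ 0.3333333; existence CERTIFIED by the union bound.


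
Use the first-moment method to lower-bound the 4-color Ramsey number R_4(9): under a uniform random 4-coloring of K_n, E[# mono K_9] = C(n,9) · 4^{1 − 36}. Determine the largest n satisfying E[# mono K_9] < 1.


We need C(n, 9) · 4^{1 − 36} < 1, i.e. C(n, 9) < 4^{36 − 1} = 1180591620717411303424.
Check values of n near the boundary:
  n = 913: C(913, 9) = 1167605542753639808390; 1167605542753639808390 < 1180591620717411303424? YES
  n = 914: C(914, 9) = 1179217089587653905932; 1179217089587653905932 < 1180591620717411303424? YES
  n = 915: C(915, 9) = 1190931166636537885130; 1190931166636537885130 < 1180591620717411303424? NO
  n = 916: C(916, 9) = 1202748565202942340440; 1202748565202942340440 < 1180591620717411303424? NO
  n = 917: C(917, 9) = 1214670081818390006810; 1214670081818390006810 < 1180591620717411303424? NO
The largest n with C(n, 9) < 1180591620717411303424 is n = 914 (where E[X] = 294804272396913476483/295147905179352825856 ≈ 0.99884). Hence R_4(9) > 914, i.e. R_4(9) ≥ 915.

Largest n = 914; hence R_4(9) > 914.


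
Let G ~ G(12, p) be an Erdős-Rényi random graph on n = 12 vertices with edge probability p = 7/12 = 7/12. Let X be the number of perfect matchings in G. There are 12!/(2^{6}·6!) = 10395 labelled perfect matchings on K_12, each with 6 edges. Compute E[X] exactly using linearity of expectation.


K_12 has 12!/(2^{6}·6!) = 10395 labelled perfect matchings.
For each such perfect matching H, let X_H = 1 if all 6 edges of H are present in G. Then P[X_H = 1] = p^{6} = (7/12)^{6} = 117649/2985984.
Summing the indicators: E[X] = Σ_H E[X_H] = 10395 · p^{6} = 10395 · 117649/2985984 = 45294865/110592.
Numerically: E[X] ≈ 409.6.

E[X] = 10395 · (7/12)^{6} = 45294865/110592 ≈ 409.6.


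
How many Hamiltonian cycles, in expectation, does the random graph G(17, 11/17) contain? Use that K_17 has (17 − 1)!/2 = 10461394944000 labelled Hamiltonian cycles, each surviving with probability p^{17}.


K_17 has (17 − 1)!/2 = 10461394944000 labelled Hamiltonian cycles.
For each such Hamiltonian cycle H, let X_H = 1 if all 17 edges of H are present in G. Then P[X_H = 1] = p^{17} = (11/17)^{17} = 505447028499293771/827240261886336764177.
Summing the indicators: E[X] = Σ_H E[X_H] = 10461394944000 · p^{17} = 10461394944000 · 505447028499293771/827240261886336764177 = 5287680988402335763510093824000/827240261886336764177.
Numerically: E[X] ≈ 6.39e+09.

E[X] = 10461394944000 · (11/17)^{17} = 5287680988402335763510093824000/827240261886336764177 ≈ 6.39e+09.


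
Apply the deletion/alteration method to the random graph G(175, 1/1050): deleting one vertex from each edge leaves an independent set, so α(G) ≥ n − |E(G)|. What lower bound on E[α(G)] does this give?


E[|E(G)|] = C(175, 2)·p = 15225 · (1/1050) = 29/2.
E[α(G)] ≥ n − E[|E(G)|] = 175 − 29/2 = 321/2.
Numerically: ≈ 160.500000.
(This is only a lower bound; the true E[α(G)] may be larger.)

E[α(G)] ≥ 321/2 ≈ 160.500000.


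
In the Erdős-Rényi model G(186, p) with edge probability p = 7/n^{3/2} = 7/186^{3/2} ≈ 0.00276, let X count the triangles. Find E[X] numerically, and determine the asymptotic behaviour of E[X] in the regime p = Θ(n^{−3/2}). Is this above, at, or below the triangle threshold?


Number of potential triangles: C(186, 3) = 1055240.
Each occurs with probability p³ ≈ (0.00276)³ ≈ 2.10129e-08.
By linearity: E[X] = C(186, 3)·p³ ≈ 1055240 · 2.10129e-08 ≈ 0.022.
Since α = 3/2 > 1, p = c/n^{3/2} = o(1/n) is below the triangle threshold p ~ 1/n. Asymptotically E[X] ~ (c³/6)·n^{3(1−α)} = (7³/6)·n^{-1.5} → 0, so by Markov's inequality G has no triangles w.h.p.

E[X] ≈ 0.022; in regime p = Θ(1/n^{3/2}) E[X] tends to 0 (below the triangle threshold p ~ 1/n).


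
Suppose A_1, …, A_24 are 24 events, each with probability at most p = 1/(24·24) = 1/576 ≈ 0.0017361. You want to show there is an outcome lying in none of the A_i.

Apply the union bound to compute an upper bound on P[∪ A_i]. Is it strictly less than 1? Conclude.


Union bound: P[∪_{i=1}^{24} A_i] ≤ Σ_i P[A_i] ≤ 24·p = 24·(1/576) = 1/24.
Numerically: 1/24 ≈ 0.0416667.
Is 1/24 < 1? YES.
Since P[∪ A_i] ≤ 1/24 < 1, the complement has P[∩ A_i^c] ≥ 1 − 1/24 = 23/24 > 0, so some outcome avoids every A_i.

24·p = 1/24 ≈ 0.0416667; existence CERTIFIED by the union bound.


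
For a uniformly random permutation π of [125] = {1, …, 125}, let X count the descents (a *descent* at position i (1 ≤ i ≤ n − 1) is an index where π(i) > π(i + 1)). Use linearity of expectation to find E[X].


Write X = Σ X_I over i = 1, …, 124, with X_I the indicator of one descent.
There are 124 indicators.
For each fixed i, the pair (π(i), π(i+1)) is a uniformly random ordered pair of distinct values from {1, …, 125}; by symmetry P[π(i) > π(i+1)] = 1/2.
By linearity: E[X] = 124 · (1/2) = (125 − 1) · (1/2) = 62 ≈ 62.000000.

E[X] = 62 = 62.000000.


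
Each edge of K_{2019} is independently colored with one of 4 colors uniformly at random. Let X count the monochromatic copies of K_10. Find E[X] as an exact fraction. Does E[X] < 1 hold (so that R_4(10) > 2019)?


E[X] = C(2019, 10) · 4^{1 − 45} = 303322949179835278009229628 · 4^{−44} = 303322949179835278009229628/309485009821345068724781056.
As a reduced fraction: E[X] = 75830737294958819502307407/77371252455336267181195264 ≈ 0.9800893.
Is E[X] < 1? YES.
Since E[X] < 1, there exists a 4-coloring of K_{2019} with no monochromatic K_10; hence R_4(10) > 2019.

E[X] = 75830737294958819502307407/77371252455336267181195264 ≈ 0.9800893; E[X] < 1, so R_4(10) > 2019.


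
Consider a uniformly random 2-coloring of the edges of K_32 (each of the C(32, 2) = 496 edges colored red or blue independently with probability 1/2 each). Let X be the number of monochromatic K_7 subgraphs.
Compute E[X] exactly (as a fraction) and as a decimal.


Let X = Σ_S X_S over the C(32, 7) = 3365856 subsets S of size 7, where X_S = 1 if the K_7 on S is monochromatic.
For a fixed S, the K_7 on S has C(7, 2) = 21 edges. P[all 21 edges red] = (1/2)^21, and likewise for blue, so P[monochromatic] = 2·(1/2)^21 = 2^{1 − 21} = 1/1048576.
By linearity: E[X] = C(32, 7) · 2^{1 − 21} = 3365856 · 1/1048576 = 105183/32768.
Numerically: E[X] ≈ 3.210.

E[X] = C(32,7)·2^(1−C(7,2)) = 105183/32768 ≈ 3.210.


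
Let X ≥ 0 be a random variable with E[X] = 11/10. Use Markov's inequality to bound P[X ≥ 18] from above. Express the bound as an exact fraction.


μ = E[X] = 11/10, a = 18.
Markov: P[X ≥ 18] ≤ μ/a = (11/10)/18 = 11/180.
Numerically: ≈ 0.0611.
(Since a = 18 > μ = 1.1000, the bound 11/180 is < 1 and informative.)

P[X ≥ 18] ≤ 11/180 ≈ 0.0611.


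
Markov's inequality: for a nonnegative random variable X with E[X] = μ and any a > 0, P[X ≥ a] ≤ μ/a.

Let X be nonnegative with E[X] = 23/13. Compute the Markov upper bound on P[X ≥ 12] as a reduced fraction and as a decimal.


μ = E[X] = 23/13, a = 12.
Markov: P[X ≥ 12] ≤ μ/a = (23/13)/12 = 23/156.
Numerically: ≈ 0.1474.
(Since a = 12 > μ = 1.7692, the bound 23/156 is < 1 and informative.)

P[X ≥ 12] ≤ 23/156 ≈ 0.1474.


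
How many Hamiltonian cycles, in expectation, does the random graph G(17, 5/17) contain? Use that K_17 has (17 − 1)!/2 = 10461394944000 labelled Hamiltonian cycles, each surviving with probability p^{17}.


K_17 has (17 − 1)!/2 = 10461394944000 labelled Hamiltonian cycles.
For each such Hamiltonian cycle H, let X_H = 1 if all 17 edges of H are present in G. Then P[X_H = 1] = p^{17} = (5/17)^{17} = 762939453125/827240261886336764177.
Summing the indicators: E[X] = Σ_H E[X_H] = 10461394944000 · p^{17} = 10461394944000 · 762939453125/827240261886336764177 = 7981410937500000000000000/827240261886336764177.
Numerically: E[X] ≈ 9648.24.

E[X] = 10461394944000 · (5/17)^{17} = 7981410937500000000000000/827240261886336764177 ≈ 9648.24.


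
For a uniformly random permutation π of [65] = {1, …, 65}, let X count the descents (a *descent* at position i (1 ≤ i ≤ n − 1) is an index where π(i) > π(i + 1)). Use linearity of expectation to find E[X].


Write X = Σ X_I over i = 1, …, 64, with X_I the indicator of one descent.
There are 64 indicators.
For each fixed i, the pair (π(i), π(i+1)) is a uniformly random ordered pair of distinct values from {1, …, 65}; by symmetry P[π(i) > π(i+1)] = 1/2.
By linearity: E[X] = 64 · (1/2) = (65 − 1) · (1/2) = 32 ≈ 32.000.

E[X] = 32 = 32.000.


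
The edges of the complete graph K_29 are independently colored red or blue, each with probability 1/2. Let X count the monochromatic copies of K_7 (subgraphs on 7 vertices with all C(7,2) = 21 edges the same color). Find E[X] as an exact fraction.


Let X = Σ_S X_S over the C(29, 7) = 1560780 subsets S of size 7, where X_S = 1 if the K_7 on S is monochromatic.
For a fixed S, the K_7 on S has C(7, 2) = 21 edges. P[all 21 edges red] = (1/2)^21, and likewise for blue, so P[monochromatic] = 2·(1/2)^21 = 2^{1 − 21} = 1/1048576.
Summing: E[X] = C(29, 7) · 2^{1 − 21} = 1560780 · 1/1048576 = 390195/262144.
Numerically: E[X] ≈ 1.48848.

E[X] = C(29,7)·2^(1−C(7,2)) = 390195/262144 ≈ 1.48848.


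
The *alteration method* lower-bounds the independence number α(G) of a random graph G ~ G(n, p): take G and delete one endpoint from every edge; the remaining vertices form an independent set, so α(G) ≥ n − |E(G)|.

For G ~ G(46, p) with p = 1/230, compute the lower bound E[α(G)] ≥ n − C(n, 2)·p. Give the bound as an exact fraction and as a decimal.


E[|E(G)|] = C(46, 2)·p = 1035 · (1/230) = 9/2.
E[α(G)] ≥ n − E[|E(G)|] = 46 − 9/2 = 83/2.
Numerically: ≈ 41.5000.
(This is only a lower bound; the true E[α(G)] may be larger.)

E[α(G)] ≥ 83/2 ≈ 41.5000.


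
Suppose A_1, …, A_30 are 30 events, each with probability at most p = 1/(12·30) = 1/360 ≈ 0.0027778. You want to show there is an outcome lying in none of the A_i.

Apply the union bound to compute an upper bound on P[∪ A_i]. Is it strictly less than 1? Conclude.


Union bound: P[∪_{i=1}^{30} A_i] ≤ Σ_i P[A_i] ≤ 30·p = 30·(1/360) = 1/12.
Numerically: 1/12 ≈ 0.0833333.
Is 1/12 < 1? YES.
Since P[∪ A_i] ≤ 1/12 < 1, the complement has P[∩ A_i^c] ≥ 1 − 1/12 = 11/12 > 0, so some outcome avoids every A_i.

30·p = 1/12 ≈ 0.0833333; existence CERTIFIED by the union bound.


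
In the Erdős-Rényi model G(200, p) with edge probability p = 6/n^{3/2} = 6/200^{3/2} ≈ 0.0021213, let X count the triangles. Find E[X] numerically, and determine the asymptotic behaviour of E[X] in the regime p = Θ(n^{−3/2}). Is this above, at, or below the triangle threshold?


Number of potential triangles: C(200, 3) = 1313400.
Each occurs with probability p³ ≈ (0.0021213)³ ≈ 9.5459415e-09.
By linearity: E[X] = C(200, 3)·p³ ≈ 1313400 · 9.5459415e-09 ≈ 0.01254.
Since α = 3/2 > 1, p = c/n^{3/2} = o(1/n) is below the triangle threshold p ~ 1/n. Asymptotically E[X] ~ (c³/6)·n^{3(1−α)} = (6³/6)·n^{-1.5} → 0, so by Markov's inequality G has no triangles w.h.p.

E[X] ≈ 0.01254; in regime p = Θ(1/n^{3/2}) E[X] tends to 0 (below the triangle threshold p ~ 1/n).


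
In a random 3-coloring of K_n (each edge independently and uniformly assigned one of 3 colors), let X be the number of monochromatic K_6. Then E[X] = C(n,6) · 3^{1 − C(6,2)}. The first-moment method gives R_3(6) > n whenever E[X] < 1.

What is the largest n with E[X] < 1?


We need C(n, 6) · 3^{1 − 15} < 1, i.e. C(n, 6) < 3^{15 − 1} = 4782969.
Check values of n near the boundary:
  n = 35: C(35, 6) = 1623160; 1623160 < 4782969? YES
  n = 36: C(36, 6) = 1947792; 1947792 < 4782969? YES
  n = 37: C(37, 6) = 2324784; 2324784 < 4782969? YES
  n = 38: C(38, 6) = 2760681; 2760681 < 4782969? YES
  n = 39: C(39, 6) = 3262623; 3262623 < 4782969? YES
  n = 40: C(40, 6) = 3838380; 3838380 < 4782969? YES
  n = 41: C(41, 6) = 4496388; 4496388 < 4782969? YES
  n = 42: C(42, 6) = 5245786; 5245786 < 4782969? NO
The largest n with C(n, 6) < 4782969 is n = 41 (where E[X] = 1498796/1594323 ≈ 0.940). Hence R_3(6) > 41, i.e. R_3(6) ≥ 42.

Largest n = 41; hence R_3(6) > 41.


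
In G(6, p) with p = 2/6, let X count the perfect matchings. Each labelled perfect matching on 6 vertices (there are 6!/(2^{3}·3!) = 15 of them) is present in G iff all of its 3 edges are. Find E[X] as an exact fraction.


K_6 has 6!/(2^{3}·3!) = 15 labelled perfect matchings.
For each such perfect matching H, let X_H = 1 if all 3 edges of H are present in G. Then P[X_H = 1] = p^{3} = (1/3)^{3} = 1/27.
Summing the indicators: E[X] = Σ_H E[X_H] = 15 · p^{3} = 15 · 1/27 = 5/9.
Numerically: E[X] ≈ 0.555556.

E[X] = 15 · (1/3)^{3} = 5/9 ≈ 0.555556.


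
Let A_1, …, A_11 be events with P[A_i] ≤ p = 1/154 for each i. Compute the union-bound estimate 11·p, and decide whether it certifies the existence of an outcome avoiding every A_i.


Union bound: P[∪_{i=1}^{11} A_i] ≤ Σ_i P[A_i] ≤ 11·p = 11·(1/154) = 1/14.
Numerically: 1/14 ≈ 0.0714.
Is 1/14 < 1? YES.
Since P[∪ A_i] ≤ 1/14 < 1, the complement has P[∩ A_i^c] ≥ 1 − 1/14 = 13/14 > 0, so some outcome avoids every A_i.

11·p = 1/14 ≈ 0.0714; existence CERTIFIED by the union bound.


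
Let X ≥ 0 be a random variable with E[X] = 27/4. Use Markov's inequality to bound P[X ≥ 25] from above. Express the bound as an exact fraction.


μ = E[X] = 27/4, a = 25.
Markov: P[X ≥ 25] ≤ μ/a = (27/4)/25 = 27/100.
Numerically: ≈ 0.270.
(Since a = 25 > μ = 6.750, the bound 27/100 is < 1 and informative.)

P[X ≥ 25] ≤ 27/100 ≈ 0.270.


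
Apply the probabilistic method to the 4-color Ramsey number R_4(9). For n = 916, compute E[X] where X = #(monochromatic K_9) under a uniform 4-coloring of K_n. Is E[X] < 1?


E[X] = C(916, 9) · 4^{1 − 36} = 1202748565202942340440 · 4^{−35} = 1202748565202942340440/1180591620717411303424.
As a reduced fraction: E[X] = 150343570650367792555/147573952589676412928 ≈ 1.0188.
Is E[X] < 1? NO.
Since E[X] ≥ 1, the first-moment bound is inconclusive at n = 916; it does NOT by itself certify R_4(9) > 916.

E[X] = 150343570650367792555/147573952589676412928 ≈ 1.0188; E[X] ≥ 1; first-moment method inconclusive here.


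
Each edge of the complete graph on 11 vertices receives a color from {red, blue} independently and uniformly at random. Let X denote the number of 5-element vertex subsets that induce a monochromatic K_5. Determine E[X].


Let X = Σ_S X_S over the C(11, 5) = 462 subsets S of size 5, where X_S = 1 if the K_5 on S is monochromatic.
For a fixed S, the K_5 on S has C(5, 2) = 10 edges. P[all 10 edges red] = (1/2)^10, and likewise for blue, so P[monochromatic] = 2·(1/2)^10 = 2^{1 − 10} = 1/512.
By linearity of expectation: E[X] = C(11, 5) · 2^{1 − 10} = 462 · 1/512 = 231/256.
Numerically: E[X] ≈ 0.902344.

E[X] = C(11,5)·2^(1−C(5,2)) = 231/256 ≈ 0.902344.


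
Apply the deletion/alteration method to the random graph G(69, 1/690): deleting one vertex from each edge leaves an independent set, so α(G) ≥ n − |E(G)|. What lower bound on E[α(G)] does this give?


E[|E(G)|] = C(69, 2)·p = 2346 · (1/690) = 17/5.
E[α(G)] ≥ n − E[|E(G)|] = 69 − 17/5 = 328/5.
Numerically: ≈ 65.600.
(This is only a lower bound; the true E[α(G)] may be larger.)

E[α(G)] ≥ 328/5 ≈ 65.600.


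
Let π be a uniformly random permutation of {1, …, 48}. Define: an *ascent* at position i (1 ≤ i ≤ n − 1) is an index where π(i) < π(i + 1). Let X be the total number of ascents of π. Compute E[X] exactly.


Write X = Σ X_I over i = 1, …, 47, with X_I the indicator of one ascent.
There are 47 indicators.
For each fixed i, the pair (π(i), π(i+1)) is a uniformly random ordered pair of distinct values from {1, …, 48}; by symmetry P[π(i) < π(i+1)] = 1/2.
By linearity: E[X] = 47 · (1/2) = (48 − 1) · (1/2) = 47/2 ≈ 23.5000.

E[X] = 47/2 = 23.5000.


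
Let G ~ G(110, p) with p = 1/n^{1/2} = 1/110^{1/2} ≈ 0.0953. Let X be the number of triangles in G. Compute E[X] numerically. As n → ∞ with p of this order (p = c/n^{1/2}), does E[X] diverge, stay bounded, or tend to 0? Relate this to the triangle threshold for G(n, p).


Number of potential triangles: C(110, 3) = 215820.
Each occurs with probability p³ ≈ (0.0953)³ ≈ 8.66784e-04.
By linearity: E[X] = C(110, 3)·p³ ≈ 215820 · 8.66784e-04 ≈ 187.069.
Since α = 1/2 < 1, p = c/n^{1/2} ≫ 1/n is above the triangle threshold p ~ 1/n. Asymptotically E[X] ~ (c³/6)·n^{3(1−α)} = (1³/6)·n^{1.5} → ∞; triangles are abundant w.h.p.

E[X] ≈ 187.069; in regime p = Θ(1/n^{1/2}) E[X] diverges (above the triangle threshold p ~ 1/n).


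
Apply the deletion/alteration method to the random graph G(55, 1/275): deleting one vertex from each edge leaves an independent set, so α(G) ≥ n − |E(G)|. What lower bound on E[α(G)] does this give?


E[|E(G)|] = C(55, 2)·p = 1485 · (1/275) = 27/5.
E[α(G)] ≥ n − E[|E(G)|] = 55 − 27/5 = 248/5.
Numerically: ≈ 49.600000.
(This is only a lower bound; the true E[α(G)] may be larger.)

E[α(G)] ≥ 248/5 ≈ 49.600000.


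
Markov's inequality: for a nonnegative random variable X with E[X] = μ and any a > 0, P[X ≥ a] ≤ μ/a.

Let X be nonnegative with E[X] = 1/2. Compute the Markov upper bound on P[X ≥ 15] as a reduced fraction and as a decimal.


μ = E[X] = 1/2, a = 15.
Markov: P[X ≥ 15] ≤ μ/a = (1/2)/15 = 1/30.
Numerically: ≈ 0.03333.
(Since a = 15 > μ = 0.50000, the bound 1/30 is < 1 and informative.)

P[X ≥ 15] ≤ 1/30 ≈ 0.03333.


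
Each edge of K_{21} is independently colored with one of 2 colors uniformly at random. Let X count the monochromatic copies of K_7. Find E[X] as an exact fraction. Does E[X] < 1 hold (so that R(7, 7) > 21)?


E[X] = C(21, 7) · 2^{1 − 21} = 116280 · 2^{−20} = 116280/1048576.
As a reduced fraction: E[X] = 14535/131072 ≈ 0.1108932.
Is E[X] < 1? YES.
Since E[X] < 1, there exists a 2-coloring of K_{21} with no monochromatic K_7; hence R(7, 7) > 21.

E[X] = 14535/131072 ≈ 0.1108932; E[X] < 1, so R(7, 7) > 21.


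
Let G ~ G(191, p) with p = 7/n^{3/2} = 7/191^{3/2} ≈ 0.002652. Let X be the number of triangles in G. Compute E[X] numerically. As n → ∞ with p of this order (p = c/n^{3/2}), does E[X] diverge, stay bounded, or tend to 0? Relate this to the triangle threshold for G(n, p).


Number of potential triangles: C(191, 3) = 1143135.
Each occurs with probability p³ ≈ (0.002652)³ ≈ 1.864850e-08.
By linearity: E[X] = C(191, 3)·p³ ≈ 1143135 · 1.864850e-08 ≈ 0.0213.
Since α = 3/2 > 1, p = c/n^{3/2} = o(1/n) is below the triangle threshold p ~ 1/n. Asymptotically E[X] ~ (c³/6)·n^{3(1−α)} = (7³/6)·n^{-1.5} → 0, so by Markov's inequality G has no triangles w.h.p.

E[X] ≈ 0.0213; in regime p = Θ(1/n^{3/2}) E[X] tends to 0 (below the triangle threshold p ~ 1/n).


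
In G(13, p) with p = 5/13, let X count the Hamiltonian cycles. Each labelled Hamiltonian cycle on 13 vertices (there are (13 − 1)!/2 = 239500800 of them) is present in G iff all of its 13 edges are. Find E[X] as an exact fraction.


K_13 has (13 − 1)!/2 = 239500800 labelled Hamiltonian cycles.
For each such Hamiltonian cycle H, let X_H = 1 if all 13 edges of H are present in G. Then P[X_H = 1] = p^{13} = (5/13)^{13} = 1220703125/302875106592253.
By linearity of expectation: E[X] = Σ_H E[X_H] = 239500800 · p^{13} = 239500800 · 1220703125/302875106592253 = 292359375000000000/302875106592253.
Numerically: E[X] ≈ 965.28.

E[X] = 239500800 · (5/13)^{13} = 292359375000000000/302875106592253 ≈ 965.28.


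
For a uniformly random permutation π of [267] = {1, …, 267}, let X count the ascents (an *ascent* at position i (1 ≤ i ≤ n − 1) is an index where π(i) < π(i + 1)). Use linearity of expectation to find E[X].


Write X = Σ X_I over i = 1, …, 266, with X_I the indicator of one ascent.
There are 266 indicators.
For each fixed i, the pair (π(i), π(i+1)) is a uniformly random ordered pair of distinct values from {1, …, 267}; by symmetry P[π(i) < π(i+1)] = 1/2.
By linearity: E[X] = 266 · (1/2) = (267 − 1) · (1/2) = 133 ≈ 133.00000.

E[X] = 133 = 133.00000.


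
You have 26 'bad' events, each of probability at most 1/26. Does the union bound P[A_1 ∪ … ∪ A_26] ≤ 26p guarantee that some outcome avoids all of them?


Union bound: P[∪_{i=1}^{26} A_i] ≤ Σ_i P[A_i] ≤ 26·p = 26·(1/26) = 1.
Numerically: 1 ≈ 1.0000000.
Is 1 < 1? NO.
Since the bound 1 is ≥ 1, the union bound is uninformative here; it does NOT by itself certify existence.

26·p = 1 ≈ 1.0000000; existence NOT certified by the union bound.


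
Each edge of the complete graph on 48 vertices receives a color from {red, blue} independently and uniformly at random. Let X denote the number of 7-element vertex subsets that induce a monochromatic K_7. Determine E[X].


Let X = Σ_S X_S over the C(48, 7) = 73629072 subsets S of size 7, where X_S = 1 if the K_7 on S is monochromatic.
For a fixed S, the K_7 on S has C(7, 2) = 21 edges. P[all 21 edges red] = (1/2)^21, and likewise for blue, so P[monochromatic] = 2·(1/2)^21 = 2^{1 − 21} = 1/1048576.
By linearity of expectation: E[X] = C(48, 7) · 2^{1 − 21} = 73629072 · 1/1048576 = 4601817/65536.
Numerically: E[X] ≈ 70.21815.

E[X] = C(48,7)·2^(1−C(7,2)) = 4601817/65536 ≈ 70.21815.


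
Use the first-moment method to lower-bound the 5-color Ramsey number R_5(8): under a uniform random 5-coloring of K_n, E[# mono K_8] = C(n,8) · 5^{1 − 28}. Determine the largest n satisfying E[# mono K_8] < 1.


We need C(n, 8) · 5^{1 − 28} < 1, i.e. C(n, 8) < 5^{28 − 1} = 7450580596923828125.
Check values of n near the boundary:
  n = 862: C(862, 8) = 7317951015318931845; 7317951015318931845 < 7450580596923828125? YES
  n = 863: C(863, 8) = 7386423071602617757; 7386423071602617757 < 7450580596923828125? YES
  n = 864: C(864, 8) = 7455455062926006708; 7455455062926006708 < 7450580596923828125? NO
The largest n with C(n, 8) < 7450580596923828125 is n = 863 (where E[X] = 7386423071602617757/7450580596923828125 ≈ 0.991). Hence R_5(8) > 863, i.e. R_5(8) ≥ 864.

Largest n = 863; hence R_5(8) > 863.


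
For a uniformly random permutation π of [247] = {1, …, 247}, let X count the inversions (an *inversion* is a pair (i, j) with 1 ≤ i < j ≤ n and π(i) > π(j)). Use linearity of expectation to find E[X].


Write X = Σ X_I over the C(247, 2) = 30381 pairs i < j, with X_I the indicator of one inversion.
There are 30381 indicators.
For each fixed pair i < j, the values π(i) and π(j) are two distinct elements of {1, …, 247} in uniformly random order; by symmetry P[π(i) > π(j)] = 1/2.
By linearity: E[X] = 30381 · (1/2) = C(247, 2) · (1/2) = 30381/2 = 30381/2 ≈ 15190.500000.

E[X] = 30381/2 = 15190.500000.


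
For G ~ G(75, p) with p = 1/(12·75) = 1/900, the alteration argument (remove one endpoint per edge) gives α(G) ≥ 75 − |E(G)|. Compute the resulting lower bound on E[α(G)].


E[|E(G)|] = C(75, 2)·p = 2775 · (1/900) = 37/12.
E[α(G)] ≥ n − E[|E(G)|] = 75 − 37/12 = 863/12.
Numerically: ≈ 71.9167.
(This is only a lower bound; the true E[α(G)] may be larger.)

E[α(G)] ≥ 863/12 ≈ 71.9167.


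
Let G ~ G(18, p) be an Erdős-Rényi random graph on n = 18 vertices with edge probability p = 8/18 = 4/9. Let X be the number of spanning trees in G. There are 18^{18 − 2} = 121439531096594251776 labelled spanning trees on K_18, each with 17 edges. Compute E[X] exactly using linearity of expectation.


K_18 has 18^{18 − 2} = 121439531096594251776 labelled spanning trees.
For each such spanning tree H, let X_H = 1 if all 17 edges of H are present in G. Then P[X_H = 1] = p^{17} = (4/9)^{17} = 17179869184/16677181699666569.
Summing the indicators: E[X] = Σ_H E[X_H] = 121439531096594251776 · p^{17} = 121439531096594251776 · 17179869184/16677181699666569 = 1125899906842624/9.
Numerically: E[X] ≈ 1.251e+14.

E[X] = 121439531096594251776 · (4/9)^{17} = 1125899906842624/9 ≈ 1.251e+14.


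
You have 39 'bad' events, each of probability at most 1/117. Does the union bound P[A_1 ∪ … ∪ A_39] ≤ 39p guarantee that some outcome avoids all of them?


Union bound: P[∪_{i=1}^{39} A_i] ≤ Σ_i P[A_i] ≤ 39·p = 39·(1/117) = 1/3.
Numerically: 1/3 ≈ 0.333.
Is 1/3 < 1? YES.
Since P[∪ A_i] ≤ 1/3 < 1, the complement has P[∩ A_i^c] ≥ 1 − 1/3 = 2/3 > 0, so some outcome avoids every A_i.

39·p = 1/3 ≈ 0.333; existence CERTIFIED by the union bound.


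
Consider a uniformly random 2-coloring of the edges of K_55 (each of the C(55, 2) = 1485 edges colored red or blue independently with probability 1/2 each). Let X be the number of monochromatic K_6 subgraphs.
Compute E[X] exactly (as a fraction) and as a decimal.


Let X = Σ_S X_S over the C(55, 6) = 28989675 subsets S of size 6, where X_S = 1 if the K_6 on S is monochromatic.
For a fixed S, the K_6 on S has C(6, 2) = 15 edges. P[all 15 edges red] = (1/2)^15, and likewise for blue, so P[monochromatic] = 2·(1/2)^15 = 2^{1 − 15} = 1/16384.
By linearity: E[X] = C(55, 6) · 2^{1 − 15} = 28989675 · 1/16384 = 28989675/16384.
Numerically: E[X] ≈ 1769.389.

E[X] = C(55,6)·2^(1−C(6,2)) = 28989675/16384 ≈ 1769.389.


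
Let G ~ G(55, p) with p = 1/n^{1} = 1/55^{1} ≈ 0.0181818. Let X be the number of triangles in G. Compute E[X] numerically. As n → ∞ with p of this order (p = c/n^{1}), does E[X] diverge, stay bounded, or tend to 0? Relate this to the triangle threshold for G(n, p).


Number of potential triangles: C(55, 3) = 26235.
Each occurs with probability p³ ≈ (0.0181818)³ ≈ 6.01051841e-06.
By linearity: E[X] = C(55, 3)·p³ ≈ 26235 · 6.01051841e-06 ≈ 0.157686.
Here α = 1, so p = 1/n is exactly at the triangle threshold p ~ 1/n. Asymptotically E[X] → c³/6 = 1³/6 = 1/6 ≈ 0.166667, a bounded constant. In this regime the triangle count is asymptotically Poisson(c³/6).

E[X] ≈ 0.157686; in regime p = Θ(1/n^{1}) E[X] stays bounded (at the triangle threshold p ~ 1/n).


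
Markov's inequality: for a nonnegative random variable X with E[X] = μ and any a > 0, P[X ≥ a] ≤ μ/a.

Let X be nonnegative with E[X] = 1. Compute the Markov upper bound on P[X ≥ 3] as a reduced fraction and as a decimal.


μ = E[X] = 1, a = 3.
Markov: P[X ≥ 3] ≤ μ/a = (1)/3 = 1/3.
Numerically: ≈ 0.33333.
(Since a = 3 > μ = 1.00000, the bound 1/3 is < 1 and informative.)

P[X ≥ 3] ≤ 1/3 ≈ 0.33333.


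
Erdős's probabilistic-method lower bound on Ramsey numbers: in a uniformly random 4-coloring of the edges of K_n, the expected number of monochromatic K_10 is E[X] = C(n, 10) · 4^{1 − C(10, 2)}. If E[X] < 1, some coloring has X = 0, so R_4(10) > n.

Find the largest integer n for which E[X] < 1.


We need C(n, 10) · 4^{1 − 45} < 1, i.e. C(n, 10) < 4^{45 − 1} = 309485009821345068724781056.
Check values of n near the boundary:
  n = 2020: C(2020, 10) = 304832018578739931133653656; 304832018578739931133653656 < 309485009821345068724781056? YES
  n = 2021: C(2021, 10) = 306347841644770462864800616; 306347841644770462864800616 < 309485009821345068724781056? YES
  n = 2022: C(2022, 10) = 307870445231474093395937796; 307870445231474093395937796 < 309485009821345068724781056? YES
  n = 2023: C(2023, 10) = 309399856285778485315440716; 309399856285778485315440716 < 309485009821345068724781056? YES
  n = 2024: C(2024, 10) = 310936101848269937576192656; 310936101848269937576192656 < 309485009821345068724781056? NO
  n = 2025: C(2025, 10) = 312479209053472269772600560; 312479209053472269772600560 < 309485009821345068724781056? NO
The largest n with C(n, 10) < 309485009821345068724781056 is n = 2023 (where E[X] = 77349964071444621328860179/77371252455336267181195264 ≈ 0.99972). Hence R_4(10) > 2023, i.e. R_4(10) ≥ 2024.

Largest n = 2023; hence R_4(10) > 2023.


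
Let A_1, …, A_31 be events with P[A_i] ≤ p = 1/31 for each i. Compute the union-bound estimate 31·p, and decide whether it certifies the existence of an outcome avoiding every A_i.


Union bound: P[∪_{i=1}^{31} A_i] ≤ Σ_i P[A_i] ≤ 31·p = 31·(1/31) = 1.
Numerically: 1 ≈ 1.000000.
Is 1 < 1? NO.
Since the bound 1 is ≥ 1, the union bound is uninformative here; it does NOT by itself certify existence.

31·p = 1 ≈ 1.000000; existence NOT certified by the union bound.


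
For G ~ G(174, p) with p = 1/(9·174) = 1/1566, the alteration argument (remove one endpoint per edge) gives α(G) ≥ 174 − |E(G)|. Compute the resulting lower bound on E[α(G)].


E[|E(G)|] = C(174, 2)·p = 15051 · (1/1566) = 173/18.
E[α(G)] ≥ n − E[|E(G)|] = 174 − 173/18 = 2959/18.
Numerically: ≈ 164.3889.
(This is only a lower bound; the true E[α(G)] may be larger.)

E[α(G)] ≥ 2959/18 ≈ 164.3889.


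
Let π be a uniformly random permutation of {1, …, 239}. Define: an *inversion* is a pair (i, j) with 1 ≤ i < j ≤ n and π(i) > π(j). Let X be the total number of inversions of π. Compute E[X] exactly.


Write X = Σ X_I over the C(239, 2) = 28441 pairs i < j, with X_I the indicator of one inversion.
There are 28441 indicators.
For each fixed pair i < j, the values π(i) and π(j) are two distinct elements of {1, …, 239} in uniformly random order; by symmetry P[π(i) > π(j)] = 1/2.
By linearity: E[X] = 28441 · (1/2) = C(239, 2) · (1/2) = 28441/2 = 28441/2 ≈ 14220.50000.

E[X] = 28441/2 = 14220.50000.


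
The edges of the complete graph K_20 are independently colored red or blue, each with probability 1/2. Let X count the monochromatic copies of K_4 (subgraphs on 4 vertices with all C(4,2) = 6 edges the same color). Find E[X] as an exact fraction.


Let X = Σ_S X_S over the C(20, 4) = 4845 subsets S of size 4, where X_S = 1 if the K_4 on S is monochromatic.
For a fixed S, the K_4 on S has C(4, 2) = 6 edges. P[all 6 edges red] = (1/2)^6, and likewise for blue, so P[monochromatic] = 2·(1/2)^6 = 2^{1 − 6} = 1/32.
By linearity of expectation: E[X] = C(20, 4) · 2^{1 − 6} = 4845 · 1/32 = 4845/32.
Numerically: E[X] ≈ 151.406250.

E[X] = C(20,4)·2^(1−C(4,2)) = 4845/32 ≈ 151.406250.


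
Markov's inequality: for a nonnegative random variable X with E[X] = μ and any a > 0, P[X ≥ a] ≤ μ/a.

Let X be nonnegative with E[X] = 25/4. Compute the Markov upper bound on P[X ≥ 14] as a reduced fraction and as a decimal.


μ = E[X] = 25/4, a = 14.
Markov: P[X ≥ 14] ≤ μ/a = (25/4)/14 = 25/56.
Numerically: ≈ 0.44643.
(Since a = 14 > μ = 6.25000, the bound 25/56 is < 1 and informative.)

P[X ≥ 14] ≤ 25/56 ≈ 0.44643.


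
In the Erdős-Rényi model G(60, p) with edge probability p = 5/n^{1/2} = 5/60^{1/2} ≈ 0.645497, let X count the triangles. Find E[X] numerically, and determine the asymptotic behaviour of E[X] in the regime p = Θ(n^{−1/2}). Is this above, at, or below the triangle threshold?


Number of potential triangles: C(60, 3) = 34220.
Each occurs with probability p³ ≈ (0.645497)³ ≈ 2.68957177e-01.
By linearity: E[X] = C(60, 3)·p³ ≈ 34220 · 2.68957177e-01 ≈ 9203.714591.
Since α = 1/2 < 1, p = c/n^{1/2} ≫ 1/n is above the triangle threshold p ~ 1/n. Asymptotically E[X] ~ (c³/6)·n^{3(1−α)} = (5³/6)·n^{1.5} → ∞; triangles are abundant w.h.p.

E[X] ≈ 9203.714591; in regime p = Θ(1/n^{1/2}) E[X] diverges (above the triangle threshold p ~ 1/n).


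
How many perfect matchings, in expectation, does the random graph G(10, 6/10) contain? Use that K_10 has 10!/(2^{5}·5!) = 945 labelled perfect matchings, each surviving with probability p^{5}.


K_10 has 10!/(2^{5}·5!) = 945 labelled perfect matchings.
For each such perfect matching H, let X_H = 1 if all 5 edges of H are present in G. Then P[X_H = 1] = p^{5} = (3/5)^{5} = 243/3125.
By linearity of expectation: E[X] = Σ_H E[X_H] = 945 · p^{5} = 945 · 243/3125 = 45927/625.
Numerically: E[X] ≈ 73.483.

E[X] = 945 · (3/5)^{5} = 45927/625 ≈ 73.483.


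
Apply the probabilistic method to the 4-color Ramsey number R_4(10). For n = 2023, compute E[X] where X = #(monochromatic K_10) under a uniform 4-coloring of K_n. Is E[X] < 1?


E[X] = C(2023, 10) · 4^{1 − 45} = 309399856285778485315440716 · 4^{−44} = 309399856285778485315440716/309485009821345068724781056.
As a reduced fraction: E[X] = 77349964071444621328860179/77371252455336267181195264 ≈ 0.999725.
Is E[X] < 1? YES.
Since E[X] < 1, there exists a 4-coloring of K_{2023} with no monochromatic K_10; hence R_4(10) > 2023.

E[X] = 77349964071444621328860179/77371252455336267181195264 ≈ 0.999725; E[X] < 1, so R_4(10) > 2023.


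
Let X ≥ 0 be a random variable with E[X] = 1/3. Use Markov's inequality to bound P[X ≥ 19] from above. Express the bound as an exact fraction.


μ = E[X] = 1/3, a = 19.
Markov: P[X ≥ 19] ≤ μ/a = (1/3)/19 = 1/57.
Numerically: ≈ 0.017544.
(Since a = 19 > μ = 0.333333, the bound 1/57 is < 1 and informative.)

P[X ≥ 19] ≤ 1/57 ≈ 0.017544.


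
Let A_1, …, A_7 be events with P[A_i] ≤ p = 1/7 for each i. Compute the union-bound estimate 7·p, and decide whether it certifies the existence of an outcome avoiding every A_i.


Union bound: P[∪_{i=1}^{7} A_i] ≤ Σ_i P[A_i] ≤ 7·p = 7·(1/7) = 1.
Numerically: 1 ≈ 1.0000000.
Is 1 < 1? NO.
Since the bound 1 is ≥ 1, the union bound is uninformative here; it does NOT by itself certify existence.

7·p = 1 ≈ 1.0000000; existence NOT certified by the union bound.


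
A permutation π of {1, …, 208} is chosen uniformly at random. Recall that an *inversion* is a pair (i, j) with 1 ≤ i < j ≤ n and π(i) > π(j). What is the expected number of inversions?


Write X = Σ X_I over the C(208, 2) = 21528 pairs i < j, with X_I the indicator of one inversion.
There are 21528 indicators.
For each fixed pair i < j, the values π(i) and π(j) are two distinct elements of {1, …, 208} in uniformly random order; by symmetry P[π(i) > π(j)] = 1/2.
By linearity: E[X] = 21528 · (1/2) = C(208, 2) · (1/2) = 21528/2 = 10764 ≈ 10764.00000.

E[X] = 10764 = 10764.00000.


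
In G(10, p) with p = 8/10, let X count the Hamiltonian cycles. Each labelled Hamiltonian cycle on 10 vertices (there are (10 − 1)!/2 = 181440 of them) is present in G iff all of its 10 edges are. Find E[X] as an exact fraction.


K_10 has (10 − 1)!/2 = 181440 labelled Hamiltonian cycles.
For each such Hamiltonian cycle H, let X_H = 1 if all 10 edges of H are present in G. Then P[X_H = 1] = p^{10} = (4/5)^{10} = 1048576/9765625.
Summing the indicators: E[X] = Σ_H E[X_H] = 181440 · p^{10} = 181440 · 1048576/9765625 = 38050725888/1953125.
Numerically: E[X] ≈ 19482.

E[X] = 181440 · (4/5)^{10} = 38050725888/1953125 ≈ 19482.


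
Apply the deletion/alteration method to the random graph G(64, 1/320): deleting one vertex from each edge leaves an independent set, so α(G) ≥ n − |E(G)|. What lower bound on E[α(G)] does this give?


E[|E(G)|] = C(64, 2)·p = 2016 · (1/320) = 63/10.
E[α(G)] ≥ n − E[|E(G)|] = 64 − 63/10 = 577/10.
Numerically: ≈ 57.700.
(This is only a lower bound; the true E[α(G)] may be larger.)

E[α(G)] ≥ 577/10 ≈ 57.700.


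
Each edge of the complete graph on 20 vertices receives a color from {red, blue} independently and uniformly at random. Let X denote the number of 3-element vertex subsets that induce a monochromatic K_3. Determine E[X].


Let X = Σ_S X_S over the C(20, 3) = 1140 subsets S of size 3, where X_S = 1 if the K_3 on S is monochromatic.
For a fixed S, the K_3 on S has C(3, 2) = 3 edges. P[all 3 edges red] = (1/2)^3, and likewise for blue, so P[monochromatic] = 2·(1/2)^3 = 2^{1 − 3} = 1/4.
By linearity: E[X] = C(20, 3) · 2^{1 − 3} = 1140 · 1/4 = 285.
Numerically: E[X] ≈ 285.00000.

E[X] = C(20,3)·2^(1−C(3,2)) = 285 ≈ 285.00000.
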